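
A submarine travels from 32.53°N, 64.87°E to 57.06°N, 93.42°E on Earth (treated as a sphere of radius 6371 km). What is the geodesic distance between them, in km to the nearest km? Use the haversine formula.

3486 km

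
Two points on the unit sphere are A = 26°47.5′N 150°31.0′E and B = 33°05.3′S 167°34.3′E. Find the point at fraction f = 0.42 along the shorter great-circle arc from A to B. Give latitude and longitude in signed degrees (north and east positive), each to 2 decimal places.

The central angle between A and B is δ = 1.0827 rad.
With f = 0.42, the slerp weights are sin((1−f)δ)/sin δ = 0.6652 and sin(fδ)/sin δ = 0.4973.
Weighted sum of the unit vectors: (0.6652)·(-0.7771,0.4393,0.4507) + (0.4973)·(-0.8182,0.1803,-0.5459) = (-0.9238, 0.3819, 0.0283).
Converting back: φ = atan2(z, √(x²+y²)) = 1.62°, λ = atan2(y, x) = 157.54°.

1.62°, 157.54°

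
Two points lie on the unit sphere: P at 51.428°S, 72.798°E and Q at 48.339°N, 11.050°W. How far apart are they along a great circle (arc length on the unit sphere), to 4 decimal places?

Let φ₁ = -0.8976 rad, φ₂ = 0.8437 rad, and Δλ = -1.4634 rad.
Haversine: a = sin²(Δφ/2) + cos φ₁ cos φ₂ sin²(Δλ/2) = 0.5848 + (0.6235)(0.6647)(0.4464) = 0.76984.
Central angle c = 2·arcsin(√a) = 2.14085 rad.
On the unit sphere the arc length equals the central angle: 2.1409.

2.1409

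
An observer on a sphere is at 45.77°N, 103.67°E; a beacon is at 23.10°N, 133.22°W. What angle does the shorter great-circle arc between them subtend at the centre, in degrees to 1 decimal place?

94.0°

In radians: φ₁ = 0.7988, φ₂ = 0.4032, Δλ = 123.110° = 2.1487 rad.
cos c = sin φ₁ sin φ₂ + cos φ₁ cos φ₂ cos Δλ = (0.7165)(0.3923) + (0.6975)(0.9198)(-0.5462) = -0.06935,
so c = arccos(-0.06935) = 1.64020 rad.
So the angular separation is 94.0°.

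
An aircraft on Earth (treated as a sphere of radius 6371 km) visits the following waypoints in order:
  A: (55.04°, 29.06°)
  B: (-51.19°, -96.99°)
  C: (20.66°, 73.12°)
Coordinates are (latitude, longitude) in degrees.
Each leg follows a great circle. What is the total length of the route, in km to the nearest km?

32992 km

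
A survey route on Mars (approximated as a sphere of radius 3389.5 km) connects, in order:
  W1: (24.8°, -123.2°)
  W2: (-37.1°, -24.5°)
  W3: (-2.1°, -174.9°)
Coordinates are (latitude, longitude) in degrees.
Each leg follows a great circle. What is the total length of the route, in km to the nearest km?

14399 km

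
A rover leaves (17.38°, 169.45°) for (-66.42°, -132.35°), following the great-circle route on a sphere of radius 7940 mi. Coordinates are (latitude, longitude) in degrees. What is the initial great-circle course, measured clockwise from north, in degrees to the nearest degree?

Δλ = 58.200° = 1.0158 rad.
y = sin Δλ · cos φ₂ = (0.8499)(0.4000) = 0.3400
x = cos φ₁ sin φ₂ − sin φ₁ cos φ₂ cos Δλ = (0.9543)(-0.9165) − (0.2987)(0.4000)(0.5270) = -0.9376
θ = atan2(y, x) = 160.07°, so the bearing is 160°.

160°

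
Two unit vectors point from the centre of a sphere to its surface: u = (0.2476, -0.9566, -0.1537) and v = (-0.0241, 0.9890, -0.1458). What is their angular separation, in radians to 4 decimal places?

2.7643 rad

u·v = -0.9296; |u| = 1.0000, |v| = 1.0000.
cos θ = (u·v)/(|u||v|) = -0.9296, so θ = 2.7643 rad.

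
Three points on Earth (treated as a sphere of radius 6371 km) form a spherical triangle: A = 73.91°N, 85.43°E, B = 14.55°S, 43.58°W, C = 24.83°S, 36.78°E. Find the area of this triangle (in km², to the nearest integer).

78282348 km²

Side lengths (central angles): a = 1.3154, b = 1.8104, c = 1.9935 rad; semiperimeter s = 2.5597.
By l'Huilier's theorem, tan(E/4) = √[tan(s/2) tan((s−a)/2) tan((s−b)/2) tan((s−c)/2)], giving spherical excess E = 1.9286 rad.
Area = E·R² = 1.9286 × (6371)² ≈ 78282348 km².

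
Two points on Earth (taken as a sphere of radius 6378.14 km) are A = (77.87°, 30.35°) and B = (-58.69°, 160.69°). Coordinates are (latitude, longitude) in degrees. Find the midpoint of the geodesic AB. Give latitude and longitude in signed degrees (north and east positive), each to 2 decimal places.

Central angle δ = 2.7045 rad. Interpolating on the sphere with fraction f = 0.5:
P = [sin((1−f)δ)·A + sin(fδ)·B] / sin δ = 2.3061·A + 2.3061·B in Cartesian coordinates,
giving P = (-0.7128, 0.6411, 0.2844), i.e. latitude 16.52°, longitude 138.03°.

16.52°, 138.03°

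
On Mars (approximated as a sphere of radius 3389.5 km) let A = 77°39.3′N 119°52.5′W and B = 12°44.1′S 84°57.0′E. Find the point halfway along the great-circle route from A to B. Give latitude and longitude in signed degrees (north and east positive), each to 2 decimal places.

The central angle between A and B is δ = 1.9874 rad.
With f = 0.5, the slerp weights are sin((1−f)δ)/sin δ = 0.9164 and sin(fδ)/sin δ = 0.9164.
Weighted sum of the unit vectors: (0.9164)·(-0.1065,-0.1854,0.9769) + (0.9164)·(0.0859,0.9716,-0.2204) = (-0.0189, 0.7205, 0.6932).
Converting back: φ = atan2(z, √(x²+y²)) = 43.88°, λ = atan2(y, x) = 91.50°.

43.88°, 91.50°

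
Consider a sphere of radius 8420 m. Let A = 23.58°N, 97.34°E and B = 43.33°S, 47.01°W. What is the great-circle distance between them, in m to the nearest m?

In radians: φ₁ = 0.4115, φ₂ = -0.7563, Δλ = -144.350° = -2.5194 rad.
cos c = sin φ₁ sin φ₂ + cos φ₁ cos φ₂ cos Δλ = (0.4000)(-0.6862) + (0.9165)(0.7274)(-0.8126) = -0.81624,
so c = arccos(-0.81624) = 2.52566 rad.
Distance = R·c = 8420 × 2.5257 ≈ 21266 m.

21266 m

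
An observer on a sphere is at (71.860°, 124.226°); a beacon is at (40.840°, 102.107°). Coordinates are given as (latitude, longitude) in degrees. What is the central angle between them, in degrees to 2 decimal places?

Let φ₁ = 1.2542 rad, φ₂ = 0.7128 rad, and Δλ = -0.3860 rad.
cos c = sin φ₁ sin φ₂ + cos φ₁ cos φ₂ cos Δλ = (0.9503)(0.6539) + (0.3113)(0.7565)(0.9264) = 0.83965,
so c = arccos(0.83965) = 0.57415 rad.
So the angular separation is 32.90°.

32.90°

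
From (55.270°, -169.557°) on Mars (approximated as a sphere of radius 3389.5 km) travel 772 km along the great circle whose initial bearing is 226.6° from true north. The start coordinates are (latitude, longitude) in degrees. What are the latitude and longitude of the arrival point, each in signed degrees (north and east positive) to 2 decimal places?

45.42°, 176.93°

Angular distance δ = d/R = 772/3389.5 = 0.22776 rad; initial bearing θ = 3.9549 rad.
sin φ₂ = sin φ₁ cos δ + cos φ₁ sin δ cos θ = (0.8218)(0.9742) + (0.5697)(0.2258)(-0.6871) = 0.7122, so φ₂ = 45.42°.
Δλ = atan2(sin θ sin δ cos φ₁, cos δ − sin φ₁ sin φ₂) = atan2(-0.0935, 0.3888) = -13.516°.
λ₂ = -169.557° − 13.516° = -183.07° → 176.93° after wrapping to (−180°, 180°].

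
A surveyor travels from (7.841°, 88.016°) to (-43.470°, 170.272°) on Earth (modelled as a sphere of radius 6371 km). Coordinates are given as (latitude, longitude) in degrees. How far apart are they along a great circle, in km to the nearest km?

9988 km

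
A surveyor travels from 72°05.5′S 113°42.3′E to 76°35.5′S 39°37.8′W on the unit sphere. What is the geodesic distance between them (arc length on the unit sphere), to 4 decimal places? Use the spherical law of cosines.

With latitudes φ₁ = -72.092°, φ₂ = -76.592° and longitude difference Δλ = -153.335°:
cos c = sin φ₁ sin φ₂ + cos φ₁ cos φ₂ cos Δλ = (-0.9515)(-0.9727) + (0.3075)(0.2319)(-0.8936) = 0.86189,
so c = arccos(0.86189) = 0.53181 rad.
On the unit sphere the arc length equals the central angle: 0.5318.

0.5318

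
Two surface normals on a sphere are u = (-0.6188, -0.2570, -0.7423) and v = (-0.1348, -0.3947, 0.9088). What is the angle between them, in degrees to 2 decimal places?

119.33°

u·v = -0.4898; |u| = 1.0000, |v| = 0.9999.
cos θ = (u·v)/(|u||v|) = -0.4898, so θ = 119.33°.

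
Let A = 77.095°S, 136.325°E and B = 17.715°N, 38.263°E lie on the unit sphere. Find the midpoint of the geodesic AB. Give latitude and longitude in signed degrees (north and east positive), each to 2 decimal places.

-35.29°, 51.76°

The central angle between A and B is δ = 1.9033 rad.
With f = 0.5, the slerp weights are sin((1−f)δ)/sin δ = 0.8616 and sin(fδ)/sin δ = 0.8616.
Weighted sum of the unit vectors: (0.8616)·(-0.1615,0.1542,-0.9747) + (0.8616)·(0.7479,0.5899,0.3043) = (0.5052, 0.6411, -0.5777).
Converting back: φ = atan2(z, √(x²+y²)) = -35.29°, λ = atan2(y, x) = 51.76°.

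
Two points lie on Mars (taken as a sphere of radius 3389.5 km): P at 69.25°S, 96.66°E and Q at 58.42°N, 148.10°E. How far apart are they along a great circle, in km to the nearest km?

In radians: φ₁ = -1.2086, φ₂ = 1.0196, Δλ = 51.440° = 0.8978 rad.
Haversine: a = sin²(Δφ/2) + cos φ₁ cos φ₂ sin²(Δλ/2) = 0.8056 + (0.3543)(0.5237)(0.1883) = 0.84050.
Central angle c = 2·arcsin(√a) = 2.31992 rad.
Distance = R·c = 3389.5 × 2.3199 ≈ 7863 km.

7863 km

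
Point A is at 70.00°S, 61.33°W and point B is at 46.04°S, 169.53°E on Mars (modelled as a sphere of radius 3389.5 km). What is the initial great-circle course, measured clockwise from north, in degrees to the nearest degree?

219°

With φ₁ = -1.2217, φ₂ = -0.8035, Δλ = -2.2539 rad, the forward-azimuth formula gives
θ = atan2( sin Δλ cos φ₂ , cos φ₁ sin φ₂ − sin φ₁ cos φ₂ cos Δλ ) = atan2(-0.5384, -0.6579) = -140.71°.
Adding 360° brings this into [0°, 360°): 219°.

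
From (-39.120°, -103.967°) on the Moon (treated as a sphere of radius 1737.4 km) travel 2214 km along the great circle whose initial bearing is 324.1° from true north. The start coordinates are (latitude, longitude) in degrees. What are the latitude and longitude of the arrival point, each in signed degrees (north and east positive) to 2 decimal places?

24.63°, -142.06°

Angular distance δ = d/R = 2214/1737.4 = 1.27432 rad; initial bearing θ = 5.6566 rad.
sin φ₂ = sin φ₁ cos δ + cos φ₁ sin δ cos θ = (-0.6309)(0.2922) + (0.7758)(0.9564)(0.8100) = 0.4167, so φ₂ = 24.63°.
Δλ = atan2(sin θ sin δ cos φ₁, cos δ − sin φ₁ sin φ₂) = atan2(-0.4351, 0.5551) = -38.090°.
λ₂ = -103.967° − 38.090° = -142.06°.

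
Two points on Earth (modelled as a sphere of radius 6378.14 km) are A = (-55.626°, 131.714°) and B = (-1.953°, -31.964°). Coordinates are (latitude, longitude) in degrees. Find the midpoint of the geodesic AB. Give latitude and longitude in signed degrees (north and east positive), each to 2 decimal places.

The central angle between A and B is δ = 2.1099 rad.
With f = 0.5, the slerp weights are sin((1−f)δ)/sin δ = 1.0137 and sin(fδ)/sin δ = 1.0137.
Weighted sum of the unit vectors: (1.0137)·(-0.3757,0.4215,-0.8254) + (1.0137)·(0.8479,-0.5291,-0.0341) = (0.4787, -0.1091, -0.8712).
Converting back: φ = atan2(z, √(x²+y²)) = -60.60°, λ = atan2(y, x) = -12.84°.

-60.60°, -12.84°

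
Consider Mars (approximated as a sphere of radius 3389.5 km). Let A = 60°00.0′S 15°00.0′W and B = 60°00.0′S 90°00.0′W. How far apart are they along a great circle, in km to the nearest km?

Let φ₁ = -1.0472 rad, φ₂ = -1.0472 rad, and Δλ = -1.3090 rad.
Haversine: a = sin²(Δφ/2) + cos φ₁ cos φ₂ sin²(Δλ/2) = 0.0000 + (0.5000)(0.5000)(0.3706) = 0.09265.
Central angle c = 2·arcsin(√a) = 0.61858 rad.
Distance = R·c = 3389.5 × 0.6186 ≈ 2097 km.

2097 km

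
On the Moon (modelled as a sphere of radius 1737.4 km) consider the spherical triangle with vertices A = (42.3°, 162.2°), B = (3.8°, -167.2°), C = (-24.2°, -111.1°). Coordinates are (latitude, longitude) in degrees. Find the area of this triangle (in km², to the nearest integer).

Side lengths (central angles): a = 1.0696, b = 1.8101, c = 0.8233 rad; semiperimeter s = 1.8515.
By l'Huilier's theorem, tan(E/4) = √[tan(s/2) tan((s−a)/2) tan((s−b)/2) tan((s−c)/2)], giving spherical excess E = 0.3194 rad.
Area = E·R² = 0.3194 × (1737.4)² ≈ 964084 km².

964084 km²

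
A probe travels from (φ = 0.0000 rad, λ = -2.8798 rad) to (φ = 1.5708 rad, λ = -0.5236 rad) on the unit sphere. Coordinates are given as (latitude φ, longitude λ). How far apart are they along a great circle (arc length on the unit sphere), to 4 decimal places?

1.5708

With latitudes φ₁ = 0.000°, φ₂ = 90.000° and longitude difference Δλ = 135.000°:
cos c = sin φ₁ sin φ₂ + cos φ₁ cos φ₂ cos Δλ = (0.0000)(1.0000) + (1.0000)(-0.0000)(-0.7071) = 0.00000,
so c = arccos(0.00000) = 1.57079 rad.
On the unit sphere the arc length equals the central angle: 1.5708.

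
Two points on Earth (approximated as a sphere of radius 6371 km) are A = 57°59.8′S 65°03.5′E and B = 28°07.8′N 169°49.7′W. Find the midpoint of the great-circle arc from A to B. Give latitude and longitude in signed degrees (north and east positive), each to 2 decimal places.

Central angle δ = 2.3032 rad. Interpolating on the sphere with fraction f = 0.5:
P = [sin((1−f)δ)·A + sin(fδ)·B] / sin δ = 1.2284·A + 1.2284·B in Cartesian coordinates,
giving P = (-0.7917, 0.3990, -0.4625), i.e. latitude -27.55°, longitude 153.25°.

-27.55°, 153.25°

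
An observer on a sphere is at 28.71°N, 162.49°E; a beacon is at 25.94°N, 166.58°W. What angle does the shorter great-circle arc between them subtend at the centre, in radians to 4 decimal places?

Let φ₁ = 0.5011 rad, φ₂ = 0.4527 rad, and Δλ = 0.5398 rad.
cos c = sin φ₁ sin φ₂ + cos φ₁ cos φ₂ cos Δλ = (0.4804)(0.4374) + (0.8771)(0.8993)(0.8578) = 0.88668,
so c = arccos(0.88668) = 0.48069 rad.
So the angular separation is 0.4807 rad.

0.4807 rad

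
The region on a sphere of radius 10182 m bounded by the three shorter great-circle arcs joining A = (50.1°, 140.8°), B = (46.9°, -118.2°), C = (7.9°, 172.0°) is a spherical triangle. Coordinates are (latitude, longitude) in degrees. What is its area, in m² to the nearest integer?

55025353 m²

Side lengths (central angles): a = 1.2302, b = 0.8646, c = 1.0741 rad; semiperimeter s = 1.5845.
By l'Huilier's theorem, tan(E/4) = √[tan(s/2) tan((s−a)/2) tan((s−b)/2) tan((s−c)/2)], giving spherical excess E = 0.5308 rad.
Area = E·R² = 0.5308 × (10182)² ≈ 55025353 m².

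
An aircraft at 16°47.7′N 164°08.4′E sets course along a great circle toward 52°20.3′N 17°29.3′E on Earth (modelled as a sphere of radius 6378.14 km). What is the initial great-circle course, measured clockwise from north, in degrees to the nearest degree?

340°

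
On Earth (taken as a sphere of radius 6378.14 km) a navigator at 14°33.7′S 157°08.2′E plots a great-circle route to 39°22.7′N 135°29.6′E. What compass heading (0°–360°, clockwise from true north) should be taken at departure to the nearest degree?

340°

Δλ = -21.643° = -0.3777 rad.
y = sin Δλ · cos φ₂ = (-0.3688)(0.7730) = -0.2851
x = cos φ₁ sin φ₂ − sin φ₁ cos φ₂ cos Δλ = (0.9679)(0.6344) − (-0.2514)(0.7730)(0.9295) = 0.7947
θ = atan2(y, x) = -19.74°; adding 360° gives 340°.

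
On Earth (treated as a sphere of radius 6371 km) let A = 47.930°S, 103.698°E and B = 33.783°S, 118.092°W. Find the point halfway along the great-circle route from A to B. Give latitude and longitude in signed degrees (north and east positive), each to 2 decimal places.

-66.81°, -171.50°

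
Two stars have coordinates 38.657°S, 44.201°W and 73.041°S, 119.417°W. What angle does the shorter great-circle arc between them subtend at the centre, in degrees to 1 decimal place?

Let φ₁ = -0.6747 rad, φ₂ = -1.2748 rad, and Δλ = -1.3128 rad.
Haversine: a = sin²(Δφ/2) + cos φ₁ cos φ₂ sin²(Δλ/2) = 0.0874 + (0.7809)(0.2917)(0.3724) = 0.17219.
Central angle c = 2·arcsin(√a) = 0.85580 rad.
So the angular separation is 49.0°.

49.0°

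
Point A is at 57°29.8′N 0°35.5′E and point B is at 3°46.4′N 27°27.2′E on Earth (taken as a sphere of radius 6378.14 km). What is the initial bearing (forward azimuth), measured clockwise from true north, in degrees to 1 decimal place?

With φ₁ = 1.0035, φ₂ = 0.0659, Δλ = 0.4688 rad, the forward-azimuth formula gives
θ = atan2( sin Δλ cos φ₂ , cos φ₁ sin φ₂ − sin φ₁ cos φ₂ cos Δλ ) = atan2(0.4509, -0.7154) = 147.78°.
So the initial bearing is 147.8°.

147.8°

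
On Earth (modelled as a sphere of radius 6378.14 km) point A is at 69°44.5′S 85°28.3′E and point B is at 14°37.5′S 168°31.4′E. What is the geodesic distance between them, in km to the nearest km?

8226 km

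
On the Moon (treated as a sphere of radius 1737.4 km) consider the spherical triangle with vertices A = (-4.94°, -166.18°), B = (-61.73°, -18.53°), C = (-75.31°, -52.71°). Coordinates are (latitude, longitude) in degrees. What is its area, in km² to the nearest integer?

128592 km²

Side lengths (central angles): a = 0.3134, b = 1.5881, c = 1.8995 rad; semiperimeter s = 1.9005.
By l'Huilier's theorem, tan(E/4) = √[tan(s/2) tan((s−a)/2) tan((s−b)/2) tan((s−c)/2)], giving spherical excess E = 0.0426 rad.
Area = E·R² = 0.0426 × (1737.4)² ≈ 128592 km².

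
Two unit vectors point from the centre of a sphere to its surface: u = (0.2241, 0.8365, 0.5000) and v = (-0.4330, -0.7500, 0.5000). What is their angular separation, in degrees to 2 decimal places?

u·v = -0.4744; |u| = 1.0000, |v| = 1.0000.
cos θ = (u·v)/(|u||v|) = -0.4744, so θ = 118.32°.

118.32°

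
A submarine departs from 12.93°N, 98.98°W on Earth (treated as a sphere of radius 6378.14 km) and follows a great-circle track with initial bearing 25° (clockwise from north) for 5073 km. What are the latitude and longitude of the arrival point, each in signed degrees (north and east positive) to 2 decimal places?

Angular distance δ = d/R = 5073/6378.14 = 0.79537 rad; initial bearing θ = 0.4363 rad.
sin φ₂ = sin φ₁ cos δ + cos φ₁ sin δ cos θ = (0.2238)(0.7000) + (0.9746)(0.7141)(0.9063) = 0.7874, so φ₂ = 51.95°.
Δλ = atan2(sin θ sin δ cos φ₁, cos δ − sin φ₁ sin φ₂) = atan2(0.2941, 0.5238) = 29.316°.
λ₂ = -98.980° + 29.316° = -69.66°.

51.95°, -69.66°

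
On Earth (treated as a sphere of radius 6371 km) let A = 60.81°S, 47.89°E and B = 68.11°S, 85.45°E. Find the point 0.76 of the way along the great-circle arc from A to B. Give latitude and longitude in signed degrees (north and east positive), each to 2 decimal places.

-67.28°, 74.65°

Central angle δ = 0.3038 rad. Interpolating on the sphere with fraction f = 0.76:
P = [sin((1−f)δ)·A + sin(fδ)·B] / sin δ = 0.2435·A + 0.7650·B in Cartesian coordinates,
giving P = (0.1023, 0.3724, -0.9224), i.e. latitude -67.28°, longitude 74.65°.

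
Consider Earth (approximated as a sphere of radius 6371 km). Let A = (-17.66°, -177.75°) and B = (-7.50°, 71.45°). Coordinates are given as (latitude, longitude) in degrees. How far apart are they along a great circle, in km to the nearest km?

11921 km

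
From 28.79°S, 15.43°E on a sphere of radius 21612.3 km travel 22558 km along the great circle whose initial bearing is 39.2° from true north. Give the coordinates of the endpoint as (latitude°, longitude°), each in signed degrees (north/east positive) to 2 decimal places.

Angular distance δ = d/R = 22558/21612.3 = 1.04376 rad; initial bearing θ = 0.6842 rad.
sin φ₂ = sin φ₁ cos δ + cos φ₁ sin δ cos θ = (-0.4816)(0.5030) + (0.8764)(0.8643)(0.7749) = 0.3448, so φ₂ = 20.17°.
Δλ = atan2(sin θ sin δ cos φ₁, cos δ − sin φ₁ sin φ₂) = atan2(0.4787, 0.6690) = 35.587°.
λ₂ = 15.430° + 35.587° = 51.02°.

20.17°, 51.02°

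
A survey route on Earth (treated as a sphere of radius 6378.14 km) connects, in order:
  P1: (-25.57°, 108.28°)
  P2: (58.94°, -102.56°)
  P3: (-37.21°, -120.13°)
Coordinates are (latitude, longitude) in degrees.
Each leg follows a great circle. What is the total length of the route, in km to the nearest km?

Leg P1→P2: central angle 2.4486 rad, distance 15617.4 km.
Leg P2→P3: central angle 1.6974 rad, distance 10826.5 km.
Total: 15617.4 + 10826.5 ≈ 26444 km.

26444 km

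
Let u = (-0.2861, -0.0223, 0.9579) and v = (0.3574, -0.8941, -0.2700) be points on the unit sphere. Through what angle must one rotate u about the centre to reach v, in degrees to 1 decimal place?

109.9°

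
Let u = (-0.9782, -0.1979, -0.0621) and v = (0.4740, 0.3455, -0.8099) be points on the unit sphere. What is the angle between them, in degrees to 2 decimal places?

118.80°

u·v = -0.4817; |u| = 0.9999, |v| = 1.0000.
cos θ = (u·v)/(|u||v|) = -0.4818, so θ = 118.80°.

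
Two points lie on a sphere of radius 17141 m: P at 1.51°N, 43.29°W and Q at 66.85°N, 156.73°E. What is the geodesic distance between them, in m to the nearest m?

32963 m

In radians: φ₁ = 0.0264, φ₂ = 1.1668, Δλ = -159.980° = -2.7922 rad.
cos c = sin φ₁ sin φ₂ + cos φ₁ cos φ₂ cos Δλ = (0.0264)(0.9195) + (0.9997)(0.3931)(-0.9396) = -0.34503,
so c = arccos(-0.34503) = 1.92306 rad.
Distance = R·c = 17141 × 1.9231 ≈ 32963 m.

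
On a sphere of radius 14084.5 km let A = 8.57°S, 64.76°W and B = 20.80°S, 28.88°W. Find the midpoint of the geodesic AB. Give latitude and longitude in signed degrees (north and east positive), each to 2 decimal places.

The central angle between A and B is δ = 0.6403 rad.
With f = 0.5, the slerp weights are sin((1−f)δ)/sin δ = 0.5268 and sin(fδ)/sin δ = 0.5268.
Weighted sum of the unit vectors: (0.5268)·(0.4216,-0.8944,-0.1490) + (0.5268)·(0.8186,-0.4515,-0.3551) = (0.6533, -0.7090, -0.2656).
Converting back: φ = atan2(z, √(x²+y²)) = -15.40°, λ = atan2(y, x) = -47.34°.

-15.40°, -47.34°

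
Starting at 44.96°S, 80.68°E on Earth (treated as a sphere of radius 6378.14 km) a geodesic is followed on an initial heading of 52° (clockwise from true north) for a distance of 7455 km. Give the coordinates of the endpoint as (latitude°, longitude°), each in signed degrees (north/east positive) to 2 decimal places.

7.15°, 127.64°

Angular distance δ = d/R = 7455/6378.14 = 1.16884 rad; initial bearing θ = 0.9076 rad.
sin φ₂ = sin φ₁ cos δ + cos φ₁ sin δ cos θ = (-0.7066)(0.3912) + (0.7076)(0.9203)(0.6157) = 0.1245, so φ₂ = 7.15°.
Δλ = atan2(sin θ sin δ cos φ₁, cos δ − sin φ₁ sin φ₂) = atan2(0.5132, 0.4792) = 46.961°.
λ₂ = 80.680° + 46.961° = 127.64°.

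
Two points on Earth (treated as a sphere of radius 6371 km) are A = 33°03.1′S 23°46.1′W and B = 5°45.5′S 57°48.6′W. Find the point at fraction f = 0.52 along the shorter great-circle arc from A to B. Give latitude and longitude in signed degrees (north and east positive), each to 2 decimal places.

-19.66°, -42.95°

Central angle δ = 0.7291 rad. Interpolating on the sphere with fraction f = 0.52:
P = [sin((1−f)δ)·A + sin(fδ)·B] / sin δ = 0.5147·A + 0.5556·B in Cartesian coordinates,
giving P = (0.6893, -0.6417, -0.3364), i.e. latitude -19.66°, longitude -42.95°.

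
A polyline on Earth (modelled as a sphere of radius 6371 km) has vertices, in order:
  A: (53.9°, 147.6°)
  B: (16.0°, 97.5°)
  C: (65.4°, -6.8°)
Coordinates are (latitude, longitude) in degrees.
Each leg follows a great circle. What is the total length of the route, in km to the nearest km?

15055 km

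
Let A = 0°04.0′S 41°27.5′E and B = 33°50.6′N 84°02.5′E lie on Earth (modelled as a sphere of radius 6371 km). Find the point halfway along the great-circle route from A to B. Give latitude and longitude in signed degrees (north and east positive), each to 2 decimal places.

18.04°, 60.68°

Central angle δ = 0.9136 rad. Interpolating on the sphere with fraction f = 0.5:
P = [sin((1−f)δ)·A + sin(fδ)·B] / sin δ = 0.5571·A + 0.5571·B in Cartesian coordinates,
giving P = (0.4656, 0.8291, 0.3096), i.e. latitude 18.04°, longitude 60.68°.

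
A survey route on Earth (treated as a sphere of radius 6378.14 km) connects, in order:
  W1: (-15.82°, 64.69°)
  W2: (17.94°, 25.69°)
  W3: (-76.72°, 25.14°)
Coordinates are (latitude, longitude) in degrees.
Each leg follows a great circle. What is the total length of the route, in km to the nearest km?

Leg W1→W2: central angle 0.8926 rad, distance 5693.2 km.
Leg W2→W3: central angle 1.6521 rad, distance 10537.6 km.
Total: 5693.2 + 10537.6 ≈ 16231 km.

16231 km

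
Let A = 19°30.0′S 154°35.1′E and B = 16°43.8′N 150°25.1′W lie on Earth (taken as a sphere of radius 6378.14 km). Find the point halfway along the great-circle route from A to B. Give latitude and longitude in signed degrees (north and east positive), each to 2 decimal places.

Central angle δ = 1.1354 rad. Interpolating on the sphere with fraction f = 0.5:
P = [sin((1−f)δ)·A + sin(fδ)·B] / sin δ = 0.5930·A + 0.5930·B in Cartesian coordinates,
giving P = (-0.9988, -0.0405, -0.0272), i.e. latitude -1.56°, longitude -177.68°.

-1.56°, -177.68°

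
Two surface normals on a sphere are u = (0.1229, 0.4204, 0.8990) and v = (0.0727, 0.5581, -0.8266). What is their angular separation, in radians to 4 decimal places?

u·v = -0.4996; |u| = 1.0000, |v| = 1.0000.
cos θ = (u·v)/(|u||v|) = -0.4995, so θ = 2.0939 rad.

2.0939 rad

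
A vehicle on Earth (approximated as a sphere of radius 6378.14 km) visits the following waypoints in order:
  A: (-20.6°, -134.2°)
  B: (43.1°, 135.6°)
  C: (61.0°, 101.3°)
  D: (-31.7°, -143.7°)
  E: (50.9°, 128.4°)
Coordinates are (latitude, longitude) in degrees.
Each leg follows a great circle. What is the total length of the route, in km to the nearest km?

Leg A→B: central angle 1.8160 rad, distance 11582.9 km.
Leg B→C: central angle 0.4734 rad, distance 3019.2 km.
Leg C→D: central angle 2.2574 rad, distance 14398.0 km.
Leg D→E: central angle 1.9694 rad, distance 12561.1 km.
Total: 11582.9 + 3019.2 + 14398.0 + 12561.1 ≈ 41561 km.

41561 km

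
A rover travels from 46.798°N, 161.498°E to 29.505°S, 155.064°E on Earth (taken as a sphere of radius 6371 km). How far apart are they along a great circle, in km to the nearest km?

Let φ₁ = 0.8168 rad, φ₂ = -0.5150 rad, and Δλ = -0.1123 rad.
cos c = sin φ₁ sin φ₂ + cos φ₁ cos φ₂ cos Δλ = (0.7289)(-0.4925) + (0.6846)(0.8703)(0.9937) = 0.23303,
so c = arccos(0.23303) = 1.33560 rad.
Distance = R·c = 6371 × 1.3356 ≈ 8509 km.

8509 km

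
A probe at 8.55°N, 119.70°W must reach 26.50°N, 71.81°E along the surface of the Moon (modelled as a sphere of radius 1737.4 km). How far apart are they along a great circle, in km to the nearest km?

4343 km

With latitudes φ₁ = 8.550°, φ₂ = 26.500° and longitude difference Δλ = -168.490°:
cos c = sin φ₁ sin φ₂ + cos φ₁ cos φ₂ cos Δλ = (0.1487)(0.4462) + (0.9889)(0.8949)(-0.9799) = -0.80085,
so c = arccos(-0.80085) = 2.49952 rad.
Distance = R·c = 1737.4 × 2.4995 ≈ 4343 km.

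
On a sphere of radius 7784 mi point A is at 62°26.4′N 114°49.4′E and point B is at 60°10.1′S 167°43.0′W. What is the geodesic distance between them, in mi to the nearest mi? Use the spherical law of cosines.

18474 mi

With latitudes φ₁ = 62.440°, φ₂ = -60.168° and longitude difference Δλ = 77.460°:
cos c = sin φ₁ sin φ₂ + cos φ₁ cos φ₂ cos Δλ = (0.8865)(-0.8675) + (0.4627)(0.4975)(0.2171) = -0.71908,
so c = arccos(-0.71908) = 2.37328 rad.
Distance = R·c = 7784 × 2.3733 ≈ 18474 mi.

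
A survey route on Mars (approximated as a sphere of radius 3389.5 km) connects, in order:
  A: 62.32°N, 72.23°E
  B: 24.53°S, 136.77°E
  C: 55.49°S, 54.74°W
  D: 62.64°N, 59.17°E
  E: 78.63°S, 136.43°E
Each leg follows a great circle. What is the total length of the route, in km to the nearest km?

Leg A→B: central angle 1.7579 rad, distance 5958.3 km.
Leg B→C: central angle 1.7345 rad, distance 5879.0 km.
Leg C→D: central angle 2.5633 rad, distance 8688.2 km.
Leg D→E: central angle 2.5882 rad, distance 8772.6 km.
Total: 5958.3 + 5879.0 + 8688.2 + 8772.6 ≈ 29298 km.

29298 km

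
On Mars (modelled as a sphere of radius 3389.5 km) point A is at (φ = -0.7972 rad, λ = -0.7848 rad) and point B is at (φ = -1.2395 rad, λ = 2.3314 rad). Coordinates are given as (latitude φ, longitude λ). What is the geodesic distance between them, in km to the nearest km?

3745 km

With latitudes φ₁ = -45.676°, φ₂ = -71.018° and longitude difference Δλ = 178.545°:
cos c = sin φ₁ sin φ₂ + cos φ₁ cos φ₂ cos Δλ = (-0.7154)(-0.9456) + (0.6987)(0.3253)(-0.9997) = 0.44930,
so c = arccos(0.44930) = 1.10481 rad.
Distance = R·c = 3389.5 × 1.1048 ≈ 3745 km.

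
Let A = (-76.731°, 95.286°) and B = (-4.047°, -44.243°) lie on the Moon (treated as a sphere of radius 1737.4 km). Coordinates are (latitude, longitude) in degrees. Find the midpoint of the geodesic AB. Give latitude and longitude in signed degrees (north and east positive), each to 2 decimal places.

The central angle between A and B is δ = 1.6765 rad.
With f = 0.5, the slerp weights are sin((1−f)δ)/sin δ = 0.7476 and sin(fδ)/sin δ = 0.7476.
Weighted sum of the unit vectors: (0.7476)·(-0.0211,0.2285,-0.9733) + (0.7476)·(0.7146,-0.6960,-0.0706) = (0.5185, -0.3495, -0.7804).
Converting back: φ = atan2(z, √(x²+y²)) = -51.30°, λ = atan2(y, x) = -33.98°.

-51.30°, -33.98°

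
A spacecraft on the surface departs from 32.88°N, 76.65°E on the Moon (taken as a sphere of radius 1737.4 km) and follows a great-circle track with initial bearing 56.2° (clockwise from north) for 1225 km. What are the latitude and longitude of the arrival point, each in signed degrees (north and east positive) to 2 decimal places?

45.74°, 127.16°

Angular distance δ = d/R = 1225/1737.4 = 0.70508 rad; initial bearing θ = 0.9809 rad.
sin φ₂ = sin φ₁ cos δ + cos φ₁ sin δ cos θ = (0.5429)(0.7616) + (0.8398)(0.6481)(0.5563) = 0.7162, so φ₂ = 45.74°.
Δλ = atan2(sin θ sin δ cos φ₁, cos δ − sin φ₁ sin φ₂) = atan2(0.4523, 0.3727) = 50.507°.
λ₂ = 76.650° + 50.507° = 127.16°.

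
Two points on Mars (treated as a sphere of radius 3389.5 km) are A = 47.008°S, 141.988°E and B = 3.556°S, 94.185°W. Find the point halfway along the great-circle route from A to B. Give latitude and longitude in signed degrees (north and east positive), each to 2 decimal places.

-43.41°, -136.67°

Central angle δ = 1.9108 rad. Interpolating on the sphere with fraction f = 0.5:
P = [sin((1−f)δ)·A + sin(fδ)·B] / sin δ = 0.8661·A + 0.8661·B in Cartesian coordinates,
giving P = (-0.5284, -0.4984, -0.6873), i.e. latitude -43.41°, longitude -136.67°.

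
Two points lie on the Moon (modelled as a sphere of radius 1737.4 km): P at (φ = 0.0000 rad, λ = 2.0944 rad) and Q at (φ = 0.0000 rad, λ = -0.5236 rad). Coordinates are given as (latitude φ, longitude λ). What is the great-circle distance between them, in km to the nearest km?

In radians: φ₁ = 0.0000, φ₂ = 0.0000, Δλ = -150.000° = -2.6180 rad.
cos c = sin φ₁ sin φ₂ + cos φ₁ cos φ₂ cos Δλ = (0.0000)(0.0000) + (1.0000)(1.0000)(-0.8660) = -0.86603,
so c = arccos(-0.86603) = 2.61800 rad.
Distance = R·c = 1737.4 × 2.6180 ≈ 4549 km.

4549 km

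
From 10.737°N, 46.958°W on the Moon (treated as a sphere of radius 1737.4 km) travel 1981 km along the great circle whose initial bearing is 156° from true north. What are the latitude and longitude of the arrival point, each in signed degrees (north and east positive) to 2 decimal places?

Angular distance δ = d/R = 1981/1737.4 = 1.14021 rad; initial bearing θ = 2.7227 rad.
sin φ₂ = sin φ₁ cos δ + cos φ₁ sin δ cos θ = (0.1863)(0.4174) + (0.9825)(0.9087)(-0.9135) = -0.7379, so φ₂ = -47.55°.
Δλ = atan2(sin θ sin δ cos φ₁, cos δ − sin φ₁ sin φ₂) = atan2(0.3631, 0.5549) = 33.203°.
λ₂ = -46.958° + 33.203° = -13.75°.

-47.55°, -13.75°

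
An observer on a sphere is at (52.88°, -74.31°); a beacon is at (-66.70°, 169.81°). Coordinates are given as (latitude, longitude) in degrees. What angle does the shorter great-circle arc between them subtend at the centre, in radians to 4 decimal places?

Let φ₁ = 0.9229 rad, φ₂ = -1.1641 rad, and Δλ = -2.0225 rad.
cos c = sin φ₁ sin φ₂ + cos φ₁ cos φ₂ cos Δλ = (0.7974)(-0.9184) + (0.6035)(0.3955)(-0.4365) = -0.83654,
so c = arccos(-0.83654) = 2.56173 rad.
So the angular separation is 2.5617 rad.

2.5617 rad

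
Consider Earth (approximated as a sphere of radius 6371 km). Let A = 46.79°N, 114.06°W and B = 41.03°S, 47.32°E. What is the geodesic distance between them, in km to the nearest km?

In radians: φ₁ = 0.8166, φ₂ = -0.7161, Δλ = 161.380° = 2.8166 rad.
Haversine: a = sin²(Δφ/2) + cos φ₁ cos φ₂ sin²(Δλ/2) = 0.4810 + (0.6847)(0.7544)(0.9738) = 0.98396.
Central angle c = 2·arcsin(√a) = 2.88760 rad.
Distance = R·c = 6371 × 2.8876 ≈ 18397 km.

18397 km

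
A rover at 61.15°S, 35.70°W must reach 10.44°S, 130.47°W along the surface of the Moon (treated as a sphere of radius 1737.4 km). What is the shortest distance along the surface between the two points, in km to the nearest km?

2521 km

In radians: φ₁ = -1.0673, φ₂ = -0.1822, Δλ = -94.770° = -1.6540 rad.
cos c = sin φ₁ sin φ₂ + cos φ₁ cos φ₂ cos Δλ = (-0.8759)(-0.1812) + (0.4825)(0.9834)(-0.0832) = 0.11926,
so c = arccos(0.11926) = 1.45126 rad.
Distance = R·c = 1737.4 × 1.4513 ≈ 2521 km.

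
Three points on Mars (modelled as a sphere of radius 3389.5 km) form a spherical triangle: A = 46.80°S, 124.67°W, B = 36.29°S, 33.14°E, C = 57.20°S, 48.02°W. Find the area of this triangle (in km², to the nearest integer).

3681698 km²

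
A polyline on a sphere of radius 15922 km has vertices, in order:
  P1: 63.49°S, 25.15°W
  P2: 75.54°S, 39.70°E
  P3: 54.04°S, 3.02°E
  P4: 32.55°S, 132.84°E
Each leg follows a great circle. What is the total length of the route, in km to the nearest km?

Leg P1→P2: central angle 0.4181 rad, distance 6656.4 km.
Leg P2→P3: central angle 0.4478 rad, distance 7130.6 km.
Leg P3→P4: central angle 1.4520 rad, distance 23118.6 km.
Total: 6656.4 + 7130.6 + 23118.6 ≈ 36906 km.

36906 km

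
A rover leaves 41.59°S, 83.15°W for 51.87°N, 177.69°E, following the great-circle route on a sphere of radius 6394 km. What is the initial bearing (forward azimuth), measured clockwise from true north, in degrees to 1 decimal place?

310.6°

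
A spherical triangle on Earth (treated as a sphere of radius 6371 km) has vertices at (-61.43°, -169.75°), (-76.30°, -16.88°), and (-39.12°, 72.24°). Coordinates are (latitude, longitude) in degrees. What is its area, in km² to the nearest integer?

Side lengths (central angles): a = 0.9074, b = 1.1811, c = 0.7190 rad; semiperimeter s = 1.4038.
By l'Huilier's theorem, tan(E/4) = √[tan(s/2) tan((s−a)/2) tan((s−b)/2) tan((s−c)/2)], giving spherical excess E = 0.3685 rad.
Area = E·R² = 0.3685 × (6371)² ≈ 14958216 km².

14958216 km²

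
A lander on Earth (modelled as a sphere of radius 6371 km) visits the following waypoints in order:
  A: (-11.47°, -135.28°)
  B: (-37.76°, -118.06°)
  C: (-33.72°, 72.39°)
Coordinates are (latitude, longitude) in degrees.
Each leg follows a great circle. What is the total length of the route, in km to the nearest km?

15383 km

Leg A→B: central angle 0.5319 rad, distance 3388.9 km.
Leg B→C: central angle 1.8826 rad, distance 11993.7 km.
Total: 3388.9 + 11993.7 ≈ 15383 km.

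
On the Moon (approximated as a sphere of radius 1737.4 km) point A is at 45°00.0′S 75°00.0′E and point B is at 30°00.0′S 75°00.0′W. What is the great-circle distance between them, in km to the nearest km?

3038 km

Let φ₁ = -0.7854 rad, φ₂ = -0.5236 rad, and Δλ = -2.6180 rad.
cos c = sin φ₁ sin φ₂ + cos φ₁ cos φ₂ cos Δλ = (-0.7071)(-0.5000) + (0.7071)(0.8660)(-0.8660) = -0.17678,
so c = arccos(-0.17678) = 1.74851 rad.
Distance = R·c = 1737.4 × 1.7485 ≈ 3038 km.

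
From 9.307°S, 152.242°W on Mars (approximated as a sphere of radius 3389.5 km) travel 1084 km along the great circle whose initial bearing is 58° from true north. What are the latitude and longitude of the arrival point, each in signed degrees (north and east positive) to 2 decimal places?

0.62°, -136.78°

Angular distance δ = d/R = 1084/3389.5 = 0.31981 rad; initial bearing θ = 1.0123 rad.
sin φ₂ = sin φ₁ cos δ + cos φ₁ sin δ cos θ = (-0.1617)(0.9493) + (0.9868)(0.3144)(0.5299) = 0.0109, so φ₂ = 0.62°.
Δλ = atan2(sin θ sin δ cos φ₁, cos δ − sin φ₁ sin φ₂) = atan2(0.2631, 0.9511) = 15.464°.
λ₂ = -152.242° + 15.464° = -136.78°.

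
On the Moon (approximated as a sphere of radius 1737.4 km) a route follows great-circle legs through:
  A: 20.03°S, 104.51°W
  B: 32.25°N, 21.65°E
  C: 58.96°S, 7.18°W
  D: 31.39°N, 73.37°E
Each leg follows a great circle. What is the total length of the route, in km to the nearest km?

10217 km

Leg A→B: central angle 2.2805 rad, distance 3962.1 km.
Leg B→C: central angle 1.6460 rad, distance 2859.8 km.
Leg C→D: central angle 1.9541 rad, distance 3395.1 km.
Total: 3962.1 + 2859.8 + 3395.1 ≈ 10217 km.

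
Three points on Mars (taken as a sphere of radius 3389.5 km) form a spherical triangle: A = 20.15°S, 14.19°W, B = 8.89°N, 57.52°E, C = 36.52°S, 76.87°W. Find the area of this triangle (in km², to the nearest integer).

4471739 km²

Side lengths (central angles): a = 2.2750, b = 0.9869, c = 1.3307 rad; semiperimeter s = 2.2963.
By l'Huilier's theorem, tan(E/4) = √[tan(s/2) tan((s−a)/2) tan((s−b)/2) tan((s−c)/2)], giving spherical excess E = 0.3892 rad.
Area = E·R² = 0.3892 × (3389.5)² ≈ 4471739 km².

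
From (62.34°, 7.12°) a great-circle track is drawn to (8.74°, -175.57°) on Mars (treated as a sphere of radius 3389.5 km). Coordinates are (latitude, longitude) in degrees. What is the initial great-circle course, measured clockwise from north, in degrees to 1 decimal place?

2.8°

With φ₁ = 1.0880, φ₂ = 0.1525, Δλ = 3.0946 rad, the forward-azimuth formula gives
θ = atan2( sin Δλ cos φ₂ , cos φ₁ sin φ₂ − sin φ₁ cos φ₂ cos Δλ ) = atan2(0.0464, 0.9450) = 2.81°.
So the initial bearing is 2.8°.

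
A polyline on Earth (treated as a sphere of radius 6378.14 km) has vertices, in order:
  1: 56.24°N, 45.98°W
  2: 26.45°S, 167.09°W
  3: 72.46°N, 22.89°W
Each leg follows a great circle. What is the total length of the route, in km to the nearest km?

Leg 1→2: central angle 2.2490 rad, distance 14344.3 km.
Leg 2→3: central angle 2.2699 rad, distance 14477.9 km.
Total: 14344.3 + 14477.9 ≈ 28822 km.

28822 km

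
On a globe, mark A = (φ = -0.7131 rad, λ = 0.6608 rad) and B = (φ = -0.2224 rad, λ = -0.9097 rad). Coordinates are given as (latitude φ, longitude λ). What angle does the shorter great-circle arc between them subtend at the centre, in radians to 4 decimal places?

Let φ₁ = -0.7131 rad, φ₂ = -0.2224 rad, and Δλ = -1.5705 rad.
cos c = sin φ₁ sin φ₂ + cos φ₁ cos φ₂ cos Δλ = (-0.6542)(-0.2206) + (0.7563)(0.9754)(0.0003) = 0.14451,
so c = arccos(0.14451) = 1.42578 rad.
So the angular separation is 1.4258 rad.

1.4258 rad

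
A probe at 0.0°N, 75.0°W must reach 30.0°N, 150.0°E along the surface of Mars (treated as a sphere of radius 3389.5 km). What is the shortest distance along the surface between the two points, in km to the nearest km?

7558 km

With latitudes φ₁ = 0.000°, φ₂ = 30.000° and longitude difference Δλ = -135.000°:
cos c = sin φ₁ sin φ₂ + cos φ₁ cos φ₂ cos Δλ = (0.0000)(0.5000) + (1.0000)(0.8660)(-0.7071) = -0.61237,
so c = arccos(-0.61237) = 2.22985 rad.
Distance = R·c = 3389.5 × 2.2299 ≈ 7558 km.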